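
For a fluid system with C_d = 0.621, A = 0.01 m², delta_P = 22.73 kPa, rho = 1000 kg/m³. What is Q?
Formula: Q = C_d A \sqrt{\frac{2 \Delta P}{\rho}}
Q = 0.621·0.01·√(2·(22.73·1000)/1000)·1000 = 41.87 L/s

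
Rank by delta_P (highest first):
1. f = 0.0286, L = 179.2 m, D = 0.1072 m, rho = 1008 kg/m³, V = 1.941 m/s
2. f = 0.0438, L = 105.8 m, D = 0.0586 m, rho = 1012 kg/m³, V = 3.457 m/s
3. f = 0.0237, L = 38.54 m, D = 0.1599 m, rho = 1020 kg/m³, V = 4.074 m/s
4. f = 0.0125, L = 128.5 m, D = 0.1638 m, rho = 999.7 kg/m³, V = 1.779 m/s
Case 1: delta_P = 90.78 kPa
Case 2: delta_P = 478.2 kPa
Case 3: delta_P = 48.35 kPa
Case 4: delta_P = 15.51 kPa
Ranking (highest first): 2, 1, 3, 4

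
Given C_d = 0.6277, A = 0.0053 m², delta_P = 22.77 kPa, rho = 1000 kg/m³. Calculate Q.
Formula: Q = C_d A \sqrt{\frac{2 \Delta P}{\rho}}
Q = 0.6277·0.0053·√(2·(22.77·1000)/1000)·1000 = 22.45 L/s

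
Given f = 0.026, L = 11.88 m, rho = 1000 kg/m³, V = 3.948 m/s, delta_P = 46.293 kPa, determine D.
Formula: \Delta P = f \frac{L}{D} \frac{\rho V^2}{2}
Substituting knowns: 46.293 = 0.026·(11.88/D)·0.5·1000·3.948²/1000
Solving for D: D = 0.026·11.88·0.5·1000·3.948²/(46.293·1000) = 0.052 m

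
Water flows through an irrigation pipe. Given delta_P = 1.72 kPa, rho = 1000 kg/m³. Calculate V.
Formula: V = \sqrt{\frac{2 \Delta P}{\rho}}
V = √(2·(1.72·1000)/1000) = 1.855 m/s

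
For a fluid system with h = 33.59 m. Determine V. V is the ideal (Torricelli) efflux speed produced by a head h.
Formula: V = \sqrt{2 g h}
V = √(2·9.81·33.59) = 25.67 m/s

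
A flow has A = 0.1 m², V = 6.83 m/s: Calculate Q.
Formula: Q = A V
Q = 0.1·6.83·1000 = 683 L/s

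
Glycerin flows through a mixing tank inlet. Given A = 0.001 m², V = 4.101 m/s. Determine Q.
Formula: Q = A V
Q = 0.001·4.101·1000 = 4.101 L/s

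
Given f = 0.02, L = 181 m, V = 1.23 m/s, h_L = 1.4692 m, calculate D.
Formula: h_L = f \frac{L}{D} \frac{V^2}{2g}
Substituting knowns: 1.4692 = 0.02·(181/D)·1.23²/(2·9.81)
Solving for D: D = 0.02·181·1.23²/(2·9.81·1.4692) = 0.19 m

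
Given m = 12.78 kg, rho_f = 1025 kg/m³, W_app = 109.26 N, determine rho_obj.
Formula: W_{app} = mg\left(1 - \frac{\rho_f}{\rho_{obj}}\right)
Substituting knowns: 109.26 = 12.78·9.81·(1 − 1025/rho_obj)
Solving for rho_obj: rho_obj = 1025/(1 − 109.26/(12.78·9.81)) = 7976 kg/m³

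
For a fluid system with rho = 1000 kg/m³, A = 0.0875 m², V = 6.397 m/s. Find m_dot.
Formula: \dot{m} = \rho A V
m_dot = 1000·0.0875·6.397 = 559.7 kg/s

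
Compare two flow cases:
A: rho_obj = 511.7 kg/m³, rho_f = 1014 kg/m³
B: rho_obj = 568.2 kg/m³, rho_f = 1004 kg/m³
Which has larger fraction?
fraction(A) = 0.5046, fraction(B) = 0.5659. Answer: B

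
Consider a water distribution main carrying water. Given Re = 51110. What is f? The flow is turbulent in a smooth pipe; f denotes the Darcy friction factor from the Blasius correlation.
Formula: f = \frac{0.316}{Re^{0.25}}
f = 0.316/51110^0.25 = 0.02102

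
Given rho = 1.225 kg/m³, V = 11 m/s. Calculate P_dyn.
Formula: P_{dyn} = \frac{1}{2} \rho V^2
P_dyn = 0.5·1.225·11²/1000 = 0.07411 kPa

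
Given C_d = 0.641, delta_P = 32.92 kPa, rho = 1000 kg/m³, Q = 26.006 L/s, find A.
Formula: Q = C_d A \sqrt{\frac{2 \Delta P}{\rho}}
Substituting knowns: 26.006 = 0.641·A·√(2·(32.92·1000)/1000)·1000
Solving for A: A = (26.006/1000)/(0.641·√(2·(32.92·1000)/1000)) = 0.005 m²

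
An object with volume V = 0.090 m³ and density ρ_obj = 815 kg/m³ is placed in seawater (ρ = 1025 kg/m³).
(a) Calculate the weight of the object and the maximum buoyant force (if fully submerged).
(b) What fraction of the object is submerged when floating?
(a) W=rho_obj*g*V=815*9.81*0.090=719.6 N; F_B(max)=rho*g*V=1025*9.81*0.090=905.0 N
(b) Floating fraction=rho_obj/rho=815/1025=0.795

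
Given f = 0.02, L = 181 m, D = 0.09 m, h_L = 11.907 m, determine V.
Formula: h_L = f \frac{L}{D} \frac{V^2}{2g}
Substituting knowns: 11.907 = 0.02·(181/0.09)·V²/(2·9.81)
Solving for V: V = √(11.907·2·9.81/(0.02·(181/0.09))) = 2.41 m/s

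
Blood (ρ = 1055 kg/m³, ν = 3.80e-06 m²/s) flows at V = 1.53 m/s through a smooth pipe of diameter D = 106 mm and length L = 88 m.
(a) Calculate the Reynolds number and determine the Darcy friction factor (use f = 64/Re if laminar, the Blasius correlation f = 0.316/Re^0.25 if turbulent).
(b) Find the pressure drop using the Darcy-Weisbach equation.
(a) Re = V·D/ν = 1.53·0.106/3.80e-06 = 42679 → turbulent (Re > 4000); f = 0.316/Re^0.25 = 0.316/42679^0.25 = 0.021985
(b) Darcy-Weisbach: ΔP = f·(L/D)·½ρV²/1000 = 0.021985·(88/0.106)·½·1055·1.53²/1000 = 22.54 kPa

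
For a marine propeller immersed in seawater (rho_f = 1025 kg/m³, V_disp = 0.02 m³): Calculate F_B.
Formula: F_B = \rho_f g V_{disp}
F_B = 1025·9.81·0.02 = 201.1 N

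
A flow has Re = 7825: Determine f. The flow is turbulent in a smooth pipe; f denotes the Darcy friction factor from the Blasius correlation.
Formula: f = \frac{0.316}{Re^{0.25}}
f = 0.316/7825^0.25 = 0.0336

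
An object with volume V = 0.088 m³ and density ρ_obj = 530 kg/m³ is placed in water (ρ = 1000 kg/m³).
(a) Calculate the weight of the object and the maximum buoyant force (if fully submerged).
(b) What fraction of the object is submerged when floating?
(a) W=rho_obj*g*V=530*9.81*0.088=457.5 N; F_B(max)=rho*g*V=1000*9.81*0.088=863.3 N
(b) Floating fraction=rho_obj/rho=530/1000=0.530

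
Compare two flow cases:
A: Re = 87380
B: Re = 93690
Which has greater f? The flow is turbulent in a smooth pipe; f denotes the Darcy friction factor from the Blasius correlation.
f(A) = 0.01838, f(B) = 0.01806. Answer: A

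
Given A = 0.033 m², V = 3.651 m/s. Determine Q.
Formula: Q = A V
Q = 0.033·3.651·1000 = 120.5 L/s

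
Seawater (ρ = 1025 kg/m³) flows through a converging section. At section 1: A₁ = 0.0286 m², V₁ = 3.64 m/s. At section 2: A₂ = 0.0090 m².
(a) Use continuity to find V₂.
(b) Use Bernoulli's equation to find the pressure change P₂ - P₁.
(a) Continuity: A₁V₁=A₂V₂ -> V₂=A₁V₁/A₂=0.0286*3.64/0.0090=11.57 m/s
(b) Bernoulli: P₂-P₁=0.5*rho*(V₁^2-V₂^2)/1000=0.5*1025*(3.64^2-11.57^2)/1000=-61.82 kPa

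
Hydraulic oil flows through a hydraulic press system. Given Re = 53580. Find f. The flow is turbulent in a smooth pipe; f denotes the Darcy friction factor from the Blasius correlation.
Formula: f = \frac{0.316}{Re^{0.25}}
f = 0.316/53580^0.25 = 0.02077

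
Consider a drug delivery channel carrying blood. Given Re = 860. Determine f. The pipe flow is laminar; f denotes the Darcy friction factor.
Formula: f = \frac{64}{Re}
f = 64/860 = 0.07442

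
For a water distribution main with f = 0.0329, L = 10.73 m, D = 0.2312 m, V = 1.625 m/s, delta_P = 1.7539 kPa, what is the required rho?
Formula: \Delta P = f \frac{L}{D} \frac{\rho V^2}{2}
Substituting knowns: 1.7539 = 0.0329·(10.73/0.2312)·0.5·rho·1.625²/1000
Solving for rho: rho = (1.7539·1000)/(0.0329·(10.73/0.2312)·0.5·1.625²) = 870 kg/m³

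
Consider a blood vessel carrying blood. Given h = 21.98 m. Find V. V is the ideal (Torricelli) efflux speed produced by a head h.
Formula: V = \sqrt{2 g h}
V = √(2·9.81·21.98) = 20.77 m/s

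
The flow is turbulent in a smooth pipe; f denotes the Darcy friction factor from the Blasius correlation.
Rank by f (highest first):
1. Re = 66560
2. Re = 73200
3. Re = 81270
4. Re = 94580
Case 1: f = 0.01967
Case 2: f = 0.01921
Case 3: f = 0.01872
Case 4: f = 0.01802
Ranking (highest first): 1, 2, 3, 4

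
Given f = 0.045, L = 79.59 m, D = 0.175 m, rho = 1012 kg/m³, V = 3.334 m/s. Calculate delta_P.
Formula: \Delta P = f \frac{L}{D} \frac{\rho V^2}{2}
delta_P = 0.045·(79.59/0.175)·0.5·1012·3.334²/1000 = 115.1 kPa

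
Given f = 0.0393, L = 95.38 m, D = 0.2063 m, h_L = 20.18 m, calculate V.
Formula: h_L = f \frac{L}{D} \frac{V^2}{2g}
Substituting knowns: 20.18 = 0.0393·(95.38/0.2063)·V²/(2·9.81)
Solving for V: V = √(20.18·2·9.81/(0.0393·(95.38/0.2063))) = 4.668 m/s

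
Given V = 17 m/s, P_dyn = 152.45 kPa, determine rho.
Formula: P_{dyn} = \frac{1}{2} \rho V^2
Substituting knowns: 152.45 = 0.5·rho·17²/1000
Solving for rho: rho = 2·(152.45·1000)/17² = 1055 kg/m³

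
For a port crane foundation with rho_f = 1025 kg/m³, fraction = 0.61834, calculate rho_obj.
Formula: f_{sub} = \frac{\rho_{obj}}{\rho_f}
Substituting knowns: 0.61834 = rho_obj/1025
Solving for rho_obj: rho_obj = 0.61834·1025 = 633.8 kg/m³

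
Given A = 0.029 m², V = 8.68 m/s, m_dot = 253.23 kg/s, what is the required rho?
Formula: \dot{m} = \rho A V
Substituting knowns: 253.23 = rho·0.029·8.68
Solving for rho: rho = 253.23/(0.029·8.68) = 1006 kg/m³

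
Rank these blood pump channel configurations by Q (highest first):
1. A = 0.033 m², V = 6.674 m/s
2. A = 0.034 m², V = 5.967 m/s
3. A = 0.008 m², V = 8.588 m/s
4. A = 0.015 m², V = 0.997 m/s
Case 1: Q = 220.2 L/s
Case 2: Q = 202.9 L/s
Case 3: Q = 68.7 L/s
Case 4: Q = 14.96 L/s
Ranking (highest first): 1, 2, 3, 4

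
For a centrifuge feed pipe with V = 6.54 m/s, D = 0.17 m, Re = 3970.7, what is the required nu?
Formula: Re = \frac{V D}{\nu}
Substituting knowns: 3970.7 = 6.54·0.17/nu
Solving for nu: nu = 6.54·0.17/3970.7 = 0.00028 m²/s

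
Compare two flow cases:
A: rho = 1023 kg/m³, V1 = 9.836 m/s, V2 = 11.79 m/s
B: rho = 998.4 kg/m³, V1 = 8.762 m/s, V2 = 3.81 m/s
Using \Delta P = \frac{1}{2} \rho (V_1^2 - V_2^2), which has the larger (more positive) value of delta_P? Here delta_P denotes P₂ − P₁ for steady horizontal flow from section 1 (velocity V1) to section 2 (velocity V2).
delta_P(A) = -21.61 kPa, delta_P(B) = 31.08 kPa. Answer: B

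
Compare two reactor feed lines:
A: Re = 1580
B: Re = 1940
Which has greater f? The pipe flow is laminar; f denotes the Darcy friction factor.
f(A) = 0.04051, f(B) = 0.03299. Answer: A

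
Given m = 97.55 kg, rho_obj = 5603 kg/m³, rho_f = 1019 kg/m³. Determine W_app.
Formula: W_{app} = mg\left(1 - \frac{\rho_f}{\rho_{obj}}\right)
W_app = 97.55·9.81·(1 − 1019/5603) = 782.9 N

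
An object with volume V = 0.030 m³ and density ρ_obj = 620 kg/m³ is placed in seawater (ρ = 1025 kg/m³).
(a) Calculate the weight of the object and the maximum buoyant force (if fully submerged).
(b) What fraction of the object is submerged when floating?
(a) W=rho_obj*g*V=620*9.81*0.030=182.5 N; F_B(max)=rho*g*V=1025*9.81*0.030=301.7 N
(b) Floating fraction=rho_obj/rho=620/1025=0.605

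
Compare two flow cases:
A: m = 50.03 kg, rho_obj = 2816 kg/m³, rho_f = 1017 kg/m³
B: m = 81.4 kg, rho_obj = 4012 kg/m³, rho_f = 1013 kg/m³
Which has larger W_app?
W_app(A) = 313.5 N, W_app(B) = 596.9 N. Answer: B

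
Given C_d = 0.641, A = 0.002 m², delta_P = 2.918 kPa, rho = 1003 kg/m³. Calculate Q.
Formula: Q = C_d A \sqrt{\frac{2 \Delta P}{\rho}}
Q = 0.641·0.002·√(2·(2.918·1000)/1003)·1000 = 3.092 L/s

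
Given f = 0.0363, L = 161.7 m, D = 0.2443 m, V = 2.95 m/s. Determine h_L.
Formula: h_L = f \frac{L}{D} \frac{V^2}{2g}
h_L = 0.0363·(161.7/0.2443)·2.95²/(2·9.81) = 10.66 m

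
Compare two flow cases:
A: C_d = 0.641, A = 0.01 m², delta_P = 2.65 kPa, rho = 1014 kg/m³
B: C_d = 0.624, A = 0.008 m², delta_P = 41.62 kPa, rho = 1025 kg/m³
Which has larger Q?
Q(A) = 14.65 L/s, Q(B) = 44.99 L/s. Answer: B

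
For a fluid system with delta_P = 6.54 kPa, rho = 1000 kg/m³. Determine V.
Formula: V = \sqrt{\frac{2 \Delta P}{\rho}}
V = √(2·(6.54·1000)/1000) = 3.617 m/s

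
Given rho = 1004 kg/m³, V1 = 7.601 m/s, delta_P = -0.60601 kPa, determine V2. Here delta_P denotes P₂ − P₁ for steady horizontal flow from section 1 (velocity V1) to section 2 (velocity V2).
Formula: \Delta P = \frac{1}{2} \rho (V_1^2 - V_2^2)
Substituting knowns: -0.60601 = 0.5·1004·(7.601² − V2²)/1000
Solving for V2: V2 = √(7.601² − 2·(-0.60601·1000)/1004) = 7.68 m/s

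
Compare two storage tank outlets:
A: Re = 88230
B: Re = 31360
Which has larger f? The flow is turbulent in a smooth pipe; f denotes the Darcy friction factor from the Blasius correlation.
f(A) = 0.01834, f(B) = 0.02375. Answer: B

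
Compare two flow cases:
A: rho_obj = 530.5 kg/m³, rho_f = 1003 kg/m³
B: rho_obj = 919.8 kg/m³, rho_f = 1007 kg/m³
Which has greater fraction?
fraction(A) = 0.5289, fraction(B) = 0.9134. Answer: B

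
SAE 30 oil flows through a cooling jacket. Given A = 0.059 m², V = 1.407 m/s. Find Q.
Formula: Q = A V
Q = 0.059·1.407·1000 = 83.01 L/s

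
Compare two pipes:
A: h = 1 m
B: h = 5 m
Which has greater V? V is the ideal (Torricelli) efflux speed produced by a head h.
V(A) = 4.429 m/s, V(B) = 9.905 m/s. Answer: B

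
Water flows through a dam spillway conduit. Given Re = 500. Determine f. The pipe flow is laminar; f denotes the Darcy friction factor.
Formula: f = \frac{64}{Re}
f = 64/500 = 0.128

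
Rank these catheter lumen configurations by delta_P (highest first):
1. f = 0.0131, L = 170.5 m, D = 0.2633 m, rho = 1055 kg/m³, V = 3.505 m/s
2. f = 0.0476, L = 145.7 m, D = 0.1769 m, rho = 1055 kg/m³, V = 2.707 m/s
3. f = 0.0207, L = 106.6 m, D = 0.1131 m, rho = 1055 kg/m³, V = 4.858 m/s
Case 1: delta_P = 54.97 kPa
Case 2: delta_P = 151.5 kPa
Case 3: delta_P = 242.9 kPa
Ranking (highest first): 3, 2, 1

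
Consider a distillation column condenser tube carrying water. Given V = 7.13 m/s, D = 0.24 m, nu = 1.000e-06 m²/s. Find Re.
Formula: Re = \frac{V D}{\nu}
Re = 7.13·0.24/1.000e-06 = 1.711e+06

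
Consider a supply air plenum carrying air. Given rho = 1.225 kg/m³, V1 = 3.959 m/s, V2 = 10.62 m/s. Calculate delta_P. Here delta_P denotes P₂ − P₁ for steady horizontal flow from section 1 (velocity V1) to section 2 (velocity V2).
Formula: \Delta P = \frac{1}{2} \rho (V_1^2 - V_2^2)
delta_P = 0.5·1.225·(3.959² − 10.62²)/1000 = -0.05948 kPa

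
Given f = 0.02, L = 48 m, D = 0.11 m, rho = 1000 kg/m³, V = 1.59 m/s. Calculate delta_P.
Formula: \Delta P = f \frac{L}{D} \frac{\rho V^2}{2}
delta_P = 0.02·(48/0.11)·0.5·1000·1.59²/1000 = 11.03 kPa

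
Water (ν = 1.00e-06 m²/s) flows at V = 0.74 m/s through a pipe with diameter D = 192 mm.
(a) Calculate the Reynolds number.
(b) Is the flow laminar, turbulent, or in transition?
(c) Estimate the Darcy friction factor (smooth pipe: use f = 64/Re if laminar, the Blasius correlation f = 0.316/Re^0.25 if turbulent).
(a) Re = V·D/ν = 0.74·0.192/1.00e-06 = 142080
(b) Flow regime: turbulent (Re > 4000)
(c) Friction factor: f = 0.316/Re^0.25 = 0.316/142080^0.25 = 0.01628 (Blasius is strictly valid for Re ≲ 1e5; used here as the smooth-pipe estimate the problem specifies)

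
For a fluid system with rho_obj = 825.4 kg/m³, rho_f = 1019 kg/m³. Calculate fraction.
Formula: f_{sub} = \frac{\rho_{obj}}{\rho_f}
fraction = 825.4/1019 = 0.81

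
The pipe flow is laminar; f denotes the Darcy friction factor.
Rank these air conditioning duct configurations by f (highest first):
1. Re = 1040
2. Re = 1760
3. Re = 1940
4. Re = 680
Case 1: f = 0.06154
Case 2: f = 0.03636
Case 3: f = 0.03299
Case 4: f = 0.09412
Ranking (highest first): 4, 1, 2, 3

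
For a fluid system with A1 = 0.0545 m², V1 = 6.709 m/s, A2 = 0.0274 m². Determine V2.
Formula: V_2 = \frac{A_1 V_1}{A_2}
V2 = 0.0545·6.709/0.0274 = 13.34 m/s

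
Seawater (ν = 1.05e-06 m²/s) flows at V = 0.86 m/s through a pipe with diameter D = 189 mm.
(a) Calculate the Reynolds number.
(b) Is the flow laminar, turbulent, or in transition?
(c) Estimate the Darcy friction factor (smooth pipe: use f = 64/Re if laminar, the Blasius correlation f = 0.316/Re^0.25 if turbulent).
(a) Re = V·D/ν = 0.86·0.189/1.05e-06 = 154800
(b) Flow regime: turbulent (Re > 4000)
(c) Friction factor: f = 0.316/Re^0.25 = 0.316/154800^0.25 = 0.01593 (Blasius is strictly valid for Re ≲ 1e5; used here as the smooth-pipe estimate the problem specifies)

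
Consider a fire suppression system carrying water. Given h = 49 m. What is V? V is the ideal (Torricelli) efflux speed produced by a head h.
Formula: V = \sqrt{2 g h}
V = √(2·9.81·49) = 31.01 m/s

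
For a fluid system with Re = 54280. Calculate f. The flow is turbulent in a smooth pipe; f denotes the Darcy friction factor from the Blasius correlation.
Formula: f = \frac{0.316}{Re^{0.25}}
f = 0.316/54280^0.25 = 0.0207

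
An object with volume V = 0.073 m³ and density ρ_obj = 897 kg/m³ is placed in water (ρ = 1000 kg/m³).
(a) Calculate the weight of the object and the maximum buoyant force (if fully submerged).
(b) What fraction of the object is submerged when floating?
(a) W=rho_obj*g*V=897*9.81*0.073=642.4 N; F_B(max)=rho*g*V=1000*9.81*0.073=716.1 N
(b) Floating fraction=rho_obj/rho=897/1000=0.897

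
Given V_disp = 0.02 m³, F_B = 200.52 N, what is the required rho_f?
Formula: F_B = \rho_f g V_{disp}
Substituting knowns: 200.52 = rho_f·9.81·0.02
Solving for rho_f: rho_f = 200.52/(9.81·0.02) = 1022 kg/m³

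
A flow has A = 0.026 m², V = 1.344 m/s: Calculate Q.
Formula: Q = A V
Q = 0.026·1.344·1000 = 34.94 L/s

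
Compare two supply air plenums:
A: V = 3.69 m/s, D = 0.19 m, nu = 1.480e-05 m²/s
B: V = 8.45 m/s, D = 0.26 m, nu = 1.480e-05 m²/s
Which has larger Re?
Re(A) = 47372, Re(B) = 148446. Answer: B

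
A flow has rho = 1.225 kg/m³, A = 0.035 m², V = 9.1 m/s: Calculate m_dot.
Formula: \dot{m} = \rho A V
m_dot = 1.225·0.035·9.1 = 0.3902 kg/s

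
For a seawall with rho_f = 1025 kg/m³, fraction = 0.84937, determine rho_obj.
Formula: f_{sub} = \frac{\rho_{obj}}{\rho_f}
Substituting knowns: 0.84937 = rho_obj/1025
Solving for rho_obj: rho_obj = 0.84937·1025 = 870.6 kg/m³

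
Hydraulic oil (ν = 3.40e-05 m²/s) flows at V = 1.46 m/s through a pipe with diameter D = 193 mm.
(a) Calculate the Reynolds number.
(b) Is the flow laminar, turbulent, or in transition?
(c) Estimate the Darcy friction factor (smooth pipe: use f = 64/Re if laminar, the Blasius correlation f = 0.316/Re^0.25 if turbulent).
(a) Re = V·D/ν = 1.46·0.193/3.40e-05 = 8287.6
(b) Flow regime: turbulent (Re > 4000)
(c) Friction factor: f = 0.316/Re^0.25 = 0.316/8287.6^0.25 = 0.03312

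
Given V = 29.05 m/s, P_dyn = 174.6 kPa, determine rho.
Formula: P_{dyn} = \frac{1}{2} \rho V^2
Substituting knowns: 174.6 = 0.5·rho·29.05²/1000
Solving for rho: rho = 2·(174.6·1000)/29.05² = 413.8 kg/m³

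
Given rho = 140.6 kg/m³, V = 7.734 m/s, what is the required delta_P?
Formula: V = \sqrt{\frac{2 \Delta P}{\rho}}
Substituting knowns: 7.734 = √(2·(delta_P·1000)/140.6)
Solving for delta_P: delta_P = 7.734²·140.6/2/1000 = 4.205 kPa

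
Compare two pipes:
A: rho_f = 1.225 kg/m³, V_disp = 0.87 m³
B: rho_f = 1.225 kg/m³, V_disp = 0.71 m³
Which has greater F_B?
F_B(A) = 10.46 N, F_B(B) = 8.532 N. Answer: A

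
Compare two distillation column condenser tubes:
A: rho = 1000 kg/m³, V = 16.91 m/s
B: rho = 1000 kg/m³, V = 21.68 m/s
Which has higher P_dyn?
P_dyn(A) = 143 kPa, P_dyn(B) = 235 kPa. Answer: B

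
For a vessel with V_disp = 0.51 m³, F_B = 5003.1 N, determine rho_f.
Formula: F_B = \rho_f g V_{disp}
Substituting knowns: 5003.1 = rho_f·9.81·0.51
Solving for rho_f: rho_f = 5003.1/(9.81·0.51) = 1000 kg/m³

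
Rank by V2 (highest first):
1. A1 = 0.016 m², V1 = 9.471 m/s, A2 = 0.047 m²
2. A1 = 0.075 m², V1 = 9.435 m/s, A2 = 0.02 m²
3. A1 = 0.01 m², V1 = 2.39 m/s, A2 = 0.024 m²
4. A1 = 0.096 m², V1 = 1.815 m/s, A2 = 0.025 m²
Case 1: V2 = 3.224 m/s
Case 2: V2 = 35.38 m/s
Case 3: V2 = 0.9958 m/s
Case 4: V2 = 6.97 m/s
Ranking (highest first): 2, 4, 1, 3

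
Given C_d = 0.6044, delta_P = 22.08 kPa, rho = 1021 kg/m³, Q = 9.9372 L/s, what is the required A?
Formula: Q = C_d A \sqrt{\frac{2 \Delta P}{\rho}}
Substituting knowns: 9.9372 = 0.6044·A·√(2·(22.08·1000)/1021)·1000
Solving for A: A = (9.9372/1000)/(0.6044·√(2·(22.08·1000)/1021)) = 0.0025 m²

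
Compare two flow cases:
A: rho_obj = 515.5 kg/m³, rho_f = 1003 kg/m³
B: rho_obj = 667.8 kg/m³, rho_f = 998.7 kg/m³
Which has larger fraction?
fraction(A) = 0.514, fraction(B) = 0.6687. Answer: B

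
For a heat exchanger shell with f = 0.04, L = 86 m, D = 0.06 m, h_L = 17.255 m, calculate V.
Formula: h_L = f \frac{L}{D} \frac{V^2}{2g}
Substituting knowns: 17.255 = 0.04·(86/0.06)·V²/(2·9.81)
Solving for V: V = √(17.255·2·9.81/(0.04·(86/0.06))) = 2.43 m/s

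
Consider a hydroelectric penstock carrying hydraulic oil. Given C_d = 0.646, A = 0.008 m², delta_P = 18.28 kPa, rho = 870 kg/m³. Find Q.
Formula: Q = C_d A \sqrt{\frac{2 \Delta P}{\rho}}
Q = 0.646·0.008·√(2·(18.28·1000)/870)·1000 = 33.5 L/s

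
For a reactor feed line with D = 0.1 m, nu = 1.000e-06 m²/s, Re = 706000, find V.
Formula: Re = \frac{V D}{\nu}
Substituting knowns: 706000 = V·0.1/1.000e-06
Solving for V: V = 706000·1.000e-06/0.1 = 7.06 m/s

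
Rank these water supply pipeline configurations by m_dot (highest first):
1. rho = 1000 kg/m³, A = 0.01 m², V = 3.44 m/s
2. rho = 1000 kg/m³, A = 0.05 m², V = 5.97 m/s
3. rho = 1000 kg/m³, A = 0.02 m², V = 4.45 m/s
Case 1: m_dot = 34.4 kg/s
Case 2: m_dot = 298.5 kg/s
Case 3: m_dot = 89 kg/s
Ranking (highest first): 2, 3, 1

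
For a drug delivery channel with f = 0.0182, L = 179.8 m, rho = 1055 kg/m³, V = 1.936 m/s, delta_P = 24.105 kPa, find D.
Formula: \Delta P = f \frac{L}{D} \frac{\rho V^2}{2}
Substituting knowns: 24.105 = 0.0182·(179.8/D)·0.5·1055·1.936²/1000
Solving for D: D = 0.0182·179.8·0.5·1055·1.936²/(24.105·1000) = 0.2684 m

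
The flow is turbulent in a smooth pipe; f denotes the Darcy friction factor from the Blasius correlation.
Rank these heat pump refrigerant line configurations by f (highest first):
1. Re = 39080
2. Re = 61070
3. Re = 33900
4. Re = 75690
Case 1: f = 0.02247
Case 2: f = 0.0201
Case 3: f = 0.02329
Case 4: f = 0.01905
Ranking (highest first): 3, 1, 2, 4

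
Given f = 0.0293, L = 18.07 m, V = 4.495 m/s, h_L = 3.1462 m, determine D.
Formula: h_L = f \frac{L}{D} \frac{V^2}{2g}
Substituting knowns: 3.1462 = 0.0293·(18.07/D)·4.495²/(2·9.81)
Solving for D: D = 0.0293·18.07·4.495²/(2·9.81·3.1462) = 0.1733 m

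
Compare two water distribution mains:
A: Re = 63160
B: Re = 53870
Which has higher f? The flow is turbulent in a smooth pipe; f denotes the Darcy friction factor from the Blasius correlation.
f(A) = 0.01993, f(B) = 0.02074. Answer: B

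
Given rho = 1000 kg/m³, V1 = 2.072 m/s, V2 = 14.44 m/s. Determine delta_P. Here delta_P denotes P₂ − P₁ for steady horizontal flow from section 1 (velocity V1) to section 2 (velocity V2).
Formula: \Delta P = \frac{1}{2} \rho (V_1^2 - V_2^2)
delta_P = 0.5·1000·(2.072² − 14.44²)/1000 = -102.1 kPa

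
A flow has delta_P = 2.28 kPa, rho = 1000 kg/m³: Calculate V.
Formula: V = \sqrt{\frac{2 \Delta P}{\rho}}
V = √(2·(2.28·1000)/1000) = 2.135 m/s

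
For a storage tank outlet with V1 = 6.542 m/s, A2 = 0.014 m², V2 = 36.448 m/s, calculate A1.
Formula: V_2 = \frac{A_1 V_1}{A_2}
Substituting knowns: 36.448 = A1·6.542/0.014
Solving for A1: A1 = 36.448·0.014/6.542 = 0.078 m²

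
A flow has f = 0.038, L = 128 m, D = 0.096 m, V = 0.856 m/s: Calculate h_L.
Formula: h_L = f \frac{L}{D} \frac{V^2}{2g}
h_L = 0.038·(128/0.096)·0.856²/(2·9.81) = 1.892 m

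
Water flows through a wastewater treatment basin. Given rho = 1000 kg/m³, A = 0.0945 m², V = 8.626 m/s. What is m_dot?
Formula: \dot{m} = \rho A V
m_dot = 1000·0.0945·8.626 = 815.2 kg/s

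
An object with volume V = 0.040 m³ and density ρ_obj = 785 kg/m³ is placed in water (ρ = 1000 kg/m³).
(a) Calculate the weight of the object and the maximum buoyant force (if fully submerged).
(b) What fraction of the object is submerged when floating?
(a) W=rho_obj*g*V=785*9.81*0.040=308.0 N; F_B(max)=rho*g*V=1000*9.81*0.040=392.4 N
(b) Floating fraction=rho_obj/rho=785/1000=0.785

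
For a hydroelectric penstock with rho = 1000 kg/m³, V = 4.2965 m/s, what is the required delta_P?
Formula: V = \sqrt{\frac{2 \Delta P}{\rho}}
Substituting knowns: 4.2965 = √(2·(delta_P·1000)/1000)
Solving for delta_P: delta_P = 4.2965²·1000/2/1000 = 9.23 kPa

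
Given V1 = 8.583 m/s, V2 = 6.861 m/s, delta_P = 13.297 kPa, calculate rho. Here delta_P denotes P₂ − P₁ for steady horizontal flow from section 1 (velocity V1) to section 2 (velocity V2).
Formula: \Delta P = \frac{1}{2} \rho (V_1^2 - V_2^2)
Substituting knowns: 13.297 = 0.5·rho·(8.583² − 6.861²)/1000
Solving for rho: rho = 2·(13.297·1000)/(8.583² − 6.861²) = 1000 kg/m³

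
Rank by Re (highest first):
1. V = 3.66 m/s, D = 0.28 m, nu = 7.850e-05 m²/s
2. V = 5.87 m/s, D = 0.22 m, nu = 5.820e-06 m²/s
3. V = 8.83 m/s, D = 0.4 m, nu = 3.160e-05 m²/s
Case 1: Re = 13055
Case 2: Re = 221890
Case 3: Re = 111772
Ranking (highest first): 2, 3, 1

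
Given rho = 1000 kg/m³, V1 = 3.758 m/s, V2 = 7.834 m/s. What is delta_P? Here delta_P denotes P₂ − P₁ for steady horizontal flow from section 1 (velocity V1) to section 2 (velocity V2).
Formula: \Delta P = \frac{1}{2} \rho (V_1^2 - V_2^2)
delta_P = 0.5·1000·(3.758² − 7.834²)/1000 = -23.62 kPa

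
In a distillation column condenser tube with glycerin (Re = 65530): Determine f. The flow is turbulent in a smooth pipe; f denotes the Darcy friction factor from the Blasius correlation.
Formula: f = \frac{0.316}{Re^{0.25}}
f = 0.316/65530^0.25 = 0.01975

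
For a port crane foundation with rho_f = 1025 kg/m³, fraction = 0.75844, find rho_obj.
Formula: f_{sub} = \frac{\rho_{obj}}{\rho_f}
Substituting knowns: 0.75844 = rho_obj/1025
Solving for rho_obj: rho_obj = 0.75844·1025 = 777.4 kg/m³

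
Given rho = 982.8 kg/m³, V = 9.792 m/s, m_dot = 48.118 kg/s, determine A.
Formula: \dot{m} = \rho A V
Substituting knowns: 48.118 = 982.8·A·9.792
Solving for A: A = 48.118/(982.8·9.792) = 0.005 m²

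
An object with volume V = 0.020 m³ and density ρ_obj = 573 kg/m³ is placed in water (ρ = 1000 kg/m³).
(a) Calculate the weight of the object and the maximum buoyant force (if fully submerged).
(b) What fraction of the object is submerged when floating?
(a) W=rho_obj*g*V=573*9.81*0.020=112.4 N; F_B(max)=rho*g*V=1000*9.81*0.020=196.2 N
(b) Floating fraction=rho_obj/rho=573/1000=0.573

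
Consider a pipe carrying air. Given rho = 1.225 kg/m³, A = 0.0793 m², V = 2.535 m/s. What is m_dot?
Formula: \dot{m} = \rho A V
m_dot = 1.225·0.0793·2.535 = 0.2463 kg/s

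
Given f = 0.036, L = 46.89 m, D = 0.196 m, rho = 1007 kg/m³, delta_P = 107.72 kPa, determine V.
Formula: \Delta P = f \frac{L}{D} \frac{\rho V^2}{2}
Substituting knowns: 107.72 = 0.036·(46.89/0.196)·0.5·1007·V²/1000
Solving for V: V = √((107.72·1000)/(0.036·(46.89/0.196)·0.5·1007)) = 4.984 m/s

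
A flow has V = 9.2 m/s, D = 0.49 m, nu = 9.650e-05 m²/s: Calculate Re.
Formula: Re = \frac{V D}{\nu}
Re = 9.2·0.49/9.650e-05 = 46715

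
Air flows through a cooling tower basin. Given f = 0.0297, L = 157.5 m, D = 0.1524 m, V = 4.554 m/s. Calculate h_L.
Formula: h_L = f \frac{L}{D} \frac{V^2}{2g}
h_L = 0.0297·(157.5/0.1524)·4.554²/(2·9.81) = 32.44 m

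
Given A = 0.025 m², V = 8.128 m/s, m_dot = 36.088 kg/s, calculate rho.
Formula: \dot{m} = \rho A V
Substituting knowns: 36.088 = rho·0.025·8.128
Solving for rho: rho = 36.088/(0.025·8.128) = 177.6 kg/m³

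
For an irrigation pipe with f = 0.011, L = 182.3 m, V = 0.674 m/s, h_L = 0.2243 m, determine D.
Formula: h_L = f \frac{L}{D} \frac{V^2}{2g}
Substituting knowns: 0.2243 = 0.011·(182.3/D)·0.674²/(2·9.81)
Solving for D: D = 0.011·182.3·0.674²/(2·9.81·0.2243) = 0.207 m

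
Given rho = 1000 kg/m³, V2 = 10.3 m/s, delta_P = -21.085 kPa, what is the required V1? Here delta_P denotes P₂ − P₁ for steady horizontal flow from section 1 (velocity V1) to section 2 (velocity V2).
Formula: \Delta P = \frac{1}{2} \rho (V_1^2 - V_2^2)
Substituting knowns: -21.085 = 0.5·1000·(V1² − 10.3²)/1000
Solving for V1: V1 = √(10.3² + 2·(-21.085·1000)/1000) = 7.995 m/s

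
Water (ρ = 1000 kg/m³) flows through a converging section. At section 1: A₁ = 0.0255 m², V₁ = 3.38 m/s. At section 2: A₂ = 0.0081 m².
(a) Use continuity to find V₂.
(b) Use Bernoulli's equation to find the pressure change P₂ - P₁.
(a) Continuity: A₁V₁=A₂V₂ -> V₂=A₁V₁/A₂=0.0255*3.38/0.0081=10.64 m/s
(b) Bernoulli: P₂-P₁=0.5*rho*(V₁^2-V₂^2)/1000=0.5*1000*(3.38^2-10.64^2)/1000=-50.89 kPa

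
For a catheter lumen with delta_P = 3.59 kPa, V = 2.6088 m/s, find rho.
Formula: V = \sqrt{\frac{2 \Delta P}{\rho}}
Substituting knowns: 2.6088 = √(2·(3.59·1000)/rho)
Solving for rho: rho = 2·(3.59·1000)/2.6088² = 1055 kg/m³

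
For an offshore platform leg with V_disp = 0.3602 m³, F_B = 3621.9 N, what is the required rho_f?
Formula: F_B = \rho_f g V_{disp}
Substituting knowns: 3621.9 = rho_f·9.81·0.3602
Solving for rho_f: rho_f = 3621.9/(9.81·0.3602) = 1025 kg/m³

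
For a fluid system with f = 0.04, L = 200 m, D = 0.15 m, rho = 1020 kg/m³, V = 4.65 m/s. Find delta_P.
Formula: \Delta P = f \frac{L}{D} \frac{\rho V^2}{2}
delta_P = 0.04·(200/0.15)·0.5·1020·4.65²/1000 = 588.1 kPa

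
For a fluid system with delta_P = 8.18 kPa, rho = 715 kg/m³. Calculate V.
Formula: V = \sqrt{\frac{2 \Delta P}{\rho}}
V = √(2·(8.18·1000)/715) = 4.783 m/s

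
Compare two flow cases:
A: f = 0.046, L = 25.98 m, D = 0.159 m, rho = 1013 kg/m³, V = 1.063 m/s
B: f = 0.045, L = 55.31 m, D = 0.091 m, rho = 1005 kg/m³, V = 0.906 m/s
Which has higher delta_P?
delta_P(A) = 4.302 kPa, delta_P(B) = 11.28 kPa. Answer: B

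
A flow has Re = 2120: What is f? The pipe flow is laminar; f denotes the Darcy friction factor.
Formula: f = \frac{64}{Re}
f = 64/2120 = 0.03019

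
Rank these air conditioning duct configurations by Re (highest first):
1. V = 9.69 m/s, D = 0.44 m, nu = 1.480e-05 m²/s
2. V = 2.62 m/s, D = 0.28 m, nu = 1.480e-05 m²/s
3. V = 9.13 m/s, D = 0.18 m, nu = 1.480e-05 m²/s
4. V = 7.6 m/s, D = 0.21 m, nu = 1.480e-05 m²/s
Case 1: Re = 288081
Case 2: Re = 49568
Case 3: Re = 111041
Case 4: Re = 107838
Ranking (highest first): 1, 3, 4, 2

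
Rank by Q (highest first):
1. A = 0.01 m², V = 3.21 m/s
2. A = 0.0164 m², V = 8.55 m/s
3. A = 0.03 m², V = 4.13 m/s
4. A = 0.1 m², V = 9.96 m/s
Case 1: Q = 32.1 L/s
Case 2: Q = 140.2 L/s
Case 3: Q = 123.9 L/s
Case 4: Q = 996 L/s
Ranking (highest first): 4, 2, 3, 1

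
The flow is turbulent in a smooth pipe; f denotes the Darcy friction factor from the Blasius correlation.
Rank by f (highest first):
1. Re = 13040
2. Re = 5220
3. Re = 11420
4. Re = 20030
Case 1: f = 0.02957
Case 2: f = 0.03718
Case 3: f = 0.03057
Case 4: f = 0.02656
Ranking (highest first): 2, 3, 1, 4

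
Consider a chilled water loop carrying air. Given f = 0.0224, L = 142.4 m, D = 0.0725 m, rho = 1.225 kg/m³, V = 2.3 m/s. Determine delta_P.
Formula: \Delta P = f \frac{L}{D} \frac{\rho V^2}{2}
delta_P = 0.0224·(142.4/0.0725)·0.5·1.225·2.3²/1000 = 0.1426 kPa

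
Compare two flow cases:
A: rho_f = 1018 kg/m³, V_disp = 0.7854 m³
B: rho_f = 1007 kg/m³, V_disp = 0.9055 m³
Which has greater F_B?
F_B(A) = 7843 N, F_B(B) = 8945 N. Answer: B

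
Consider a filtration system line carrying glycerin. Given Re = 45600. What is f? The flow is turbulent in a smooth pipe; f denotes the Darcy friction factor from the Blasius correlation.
Formula: f = \frac{0.316}{Re^{0.25}}
f = 0.316/45600^0.25 = 0.02162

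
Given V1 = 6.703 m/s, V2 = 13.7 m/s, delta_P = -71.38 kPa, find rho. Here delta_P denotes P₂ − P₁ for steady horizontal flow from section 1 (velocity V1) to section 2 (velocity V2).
Formula: \Delta P = \frac{1}{2} \rho (V_1^2 - V_2^2)
Substituting knowns: -71.38 = 0.5·rho·(6.703² − 13.7²)/1000
Solving for rho: rho = 2·(-71.38·1000)/(6.703² − 13.7²) = 1000 kg/m³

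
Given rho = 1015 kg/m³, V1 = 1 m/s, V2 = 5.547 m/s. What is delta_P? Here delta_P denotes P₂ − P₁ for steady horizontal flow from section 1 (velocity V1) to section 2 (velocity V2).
Formula: \Delta P = \frac{1}{2} \rho (V_1^2 - V_2^2)
delta_P = 0.5·1015·(1² − 5.547²)/1000 = -15.11 kPa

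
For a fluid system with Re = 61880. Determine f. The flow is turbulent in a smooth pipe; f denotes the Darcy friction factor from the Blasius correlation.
Formula: f = \frac{0.316}{Re^{0.25}}
f = 0.316/61880^0.25 = 0.02004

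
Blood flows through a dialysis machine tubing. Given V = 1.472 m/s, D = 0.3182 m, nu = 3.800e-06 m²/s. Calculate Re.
Formula: Re = \frac{V D}{\nu}
Re = 1.472·0.3182/3.800e-06 = 123261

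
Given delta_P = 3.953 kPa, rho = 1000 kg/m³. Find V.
Formula: V = \sqrt{\frac{2 \Delta P}{\rho}}
V = √(2·(3.953·1000)/1000) = 2.812 m/s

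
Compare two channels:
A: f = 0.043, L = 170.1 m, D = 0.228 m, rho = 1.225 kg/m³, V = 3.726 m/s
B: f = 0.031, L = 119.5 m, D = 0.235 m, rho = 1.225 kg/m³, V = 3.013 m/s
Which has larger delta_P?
delta_P(A) = 0.2728 kPa, delta_P(B) = 0.08765 kPa. Answer: A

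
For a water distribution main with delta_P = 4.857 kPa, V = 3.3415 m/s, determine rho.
Formula: V = \sqrt{\frac{2 \Delta P}{\rho}}
Substituting knowns: 3.3415 = √(2·(4.857·1000)/rho)
Solving for rho: rho = 2·(4.857·1000)/3.3415² = 870 kg/m³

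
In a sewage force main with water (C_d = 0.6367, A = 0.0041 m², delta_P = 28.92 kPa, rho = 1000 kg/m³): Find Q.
Formula: Q = C_d A \sqrt{\frac{2 \Delta P}{\rho}}
Q = 0.6367·0.0041·√(2·(28.92·1000)/1000)·1000 = 19.85 L/s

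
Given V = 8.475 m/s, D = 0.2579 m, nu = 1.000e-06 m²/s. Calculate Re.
Formula: Re = \frac{V D}{\nu}
Re = 8.475·0.2579/1.000e-06 = 2.186e+06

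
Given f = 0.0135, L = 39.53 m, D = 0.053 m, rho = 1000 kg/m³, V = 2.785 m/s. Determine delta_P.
Formula: \Delta P = f \frac{L}{D} \frac{\rho V^2}{2}
delta_P = 0.0135·(39.53/0.053)·0.5·1000·2.785²/1000 = 39.05 kPa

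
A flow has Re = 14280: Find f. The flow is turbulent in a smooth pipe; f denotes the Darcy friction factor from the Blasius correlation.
Formula: f = \frac{0.316}{Re^{0.25}}
f = 0.316/14280^0.25 = 0.02891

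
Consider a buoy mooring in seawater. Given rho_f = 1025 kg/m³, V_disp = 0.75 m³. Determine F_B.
Formula: F_B = \rho_f g V_{disp}
F_B = 1025·9.81·0.75 = 7541 N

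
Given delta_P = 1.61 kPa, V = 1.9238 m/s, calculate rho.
Formula: V = \sqrt{\frac{2 \Delta P}{\rho}}
Substituting knowns: 1.9238 = √(2·(1.61·1000)/rho)
Solving for rho: rho = 2·(1.61·1000)/1.9238² = 870 kg/m³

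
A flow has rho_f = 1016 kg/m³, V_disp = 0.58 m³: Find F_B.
Formula: F_B = \rho_f g V_{disp}
F_B = 1016·9.81·0.58 = 5781 N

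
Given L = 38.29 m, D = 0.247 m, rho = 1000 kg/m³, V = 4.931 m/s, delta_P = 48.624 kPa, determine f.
Formula: \Delta P = f \frac{L}{D} \frac{\rho V^2}{2}
Substituting knowns: 48.624 = f·(38.29/0.247)·0.5·1000·4.931²/1000
Solving for f: f = (48.624·1000)/((38.29/0.247)·0.5·1000·4.931²) = 0.0258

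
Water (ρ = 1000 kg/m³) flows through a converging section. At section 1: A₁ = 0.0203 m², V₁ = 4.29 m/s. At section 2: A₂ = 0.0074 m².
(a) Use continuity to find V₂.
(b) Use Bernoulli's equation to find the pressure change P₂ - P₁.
(a) Continuity: A₁V₁=A₂V₂ -> V₂=A₁V₁/A₂=0.0203*4.29/0.0074=11.77 m/s
(b) Bernoulli: P₂-P₁=0.5*rho*(V₁^2-V₂^2)/1000=0.5*1000*(4.29^2-11.77^2)/1000=-60.06 kPa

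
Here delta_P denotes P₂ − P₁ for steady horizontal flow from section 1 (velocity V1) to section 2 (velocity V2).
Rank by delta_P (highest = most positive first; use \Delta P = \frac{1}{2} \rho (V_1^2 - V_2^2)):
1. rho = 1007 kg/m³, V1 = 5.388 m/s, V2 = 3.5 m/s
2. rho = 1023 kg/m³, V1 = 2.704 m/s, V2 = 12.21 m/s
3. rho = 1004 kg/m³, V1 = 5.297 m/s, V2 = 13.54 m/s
Case 1: delta_P = 8.449 kPa
Case 2: delta_P = -72.52 kPa
Case 3: delta_P = -77.95 kPa
Ranking (highest first): 1, 2, 3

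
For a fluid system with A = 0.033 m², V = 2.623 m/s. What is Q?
Formula: Q = A V
Q = 0.033·2.623·1000 = 86.56 L/s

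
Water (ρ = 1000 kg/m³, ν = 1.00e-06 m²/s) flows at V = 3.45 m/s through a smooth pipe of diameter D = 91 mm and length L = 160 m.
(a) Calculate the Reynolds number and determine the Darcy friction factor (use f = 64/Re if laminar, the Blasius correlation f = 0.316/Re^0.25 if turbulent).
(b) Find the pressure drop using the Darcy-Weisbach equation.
(a) Re = V·D/ν = 3.45·0.091/1.00e-06 = 313950 → turbulent (Re > 4000); f = 0.316/Re^0.25 = 0.316/313950^0.25 = 0.01335 (Blasius is strictly valid for Re ≲ 1e5; used here as the smooth-pipe estimate the problem specifies)
(b) Darcy-Weisbach: ΔP = f·(L/D)·½ρV²/1000 = 0.01335·(160/0.091)·½·1000·3.45²/1000 = 139.7 kPa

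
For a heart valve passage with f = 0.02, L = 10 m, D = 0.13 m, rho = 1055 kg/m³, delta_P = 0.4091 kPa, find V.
Formula: \Delta P = f \frac{L}{D} \frac{\rho V^2}{2}
Substituting knowns: 0.4091 = 0.02·(10/0.13)·0.5·1055·V²/1000
Solving for V: V = √((0.4091·1000)/(0.02·(10/0.13)·0.5·1055)) = 0.71 m/s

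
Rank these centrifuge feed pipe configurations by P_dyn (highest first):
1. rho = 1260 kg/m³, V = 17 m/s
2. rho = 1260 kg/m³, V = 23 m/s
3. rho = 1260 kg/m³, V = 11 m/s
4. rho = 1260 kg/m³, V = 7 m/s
Case 1: P_dyn = 182.1 kPa
Case 2: P_dyn = 333.3 kPa
Case 3: P_dyn = 76.23 kPa
Case 4: P_dyn = 30.87 kPa
Ranking (highest first): 2, 1, 3, 4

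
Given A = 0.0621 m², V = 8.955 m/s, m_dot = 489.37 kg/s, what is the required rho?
Formula: \dot{m} = \rho A V
Substituting knowns: 489.37 = rho·0.0621·8.955
Solving for rho: rho = 489.37/(0.0621·8.955) = 880 kg/m³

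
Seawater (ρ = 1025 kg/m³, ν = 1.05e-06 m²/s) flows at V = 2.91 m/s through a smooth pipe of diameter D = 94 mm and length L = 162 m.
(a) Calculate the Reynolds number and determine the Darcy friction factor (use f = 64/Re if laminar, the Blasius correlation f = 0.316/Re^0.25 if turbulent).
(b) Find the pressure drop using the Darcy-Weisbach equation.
(a) Re = V·D/ν = 2.91·0.094/1.05e-06 = 260510 → turbulent (Re > 4000); f = 0.316/Re^0.25 = 0.316/260510^0.25 = 0.013987 (Blasius is strictly valid for Re ≲ 1e5; used here as the smooth-pipe estimate the problem specifies)
(b) Darcy-Weisbach: ΔP = f·(L/D)·½ρV²/1000 = 0.013987·(162/0.094)·½·1025·2.91²/1000 = 104.6 kPa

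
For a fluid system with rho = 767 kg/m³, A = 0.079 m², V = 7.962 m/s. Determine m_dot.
Formula: \dot{m} = \rho A V
m_dot = 767·0.079·7.962 = 482.4 kg/s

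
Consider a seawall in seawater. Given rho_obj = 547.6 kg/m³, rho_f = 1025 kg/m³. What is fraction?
Formula: f_{sub} = \frac{\rho_{obj}}{\rho_f}
fraction = 547.6/1025 = 0.5342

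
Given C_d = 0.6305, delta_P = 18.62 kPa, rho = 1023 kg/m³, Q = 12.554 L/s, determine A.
Formula: Q = C_d A \sqrt{\frac{2 \Delta P}{\rho}}
Substituting knowns: 12.554 = 0.6305·A·√(2·(18.62·1000)/1023)·1000
Solving for A: A = (12.554/1000)/(0.6305·√(2·(18.62·1000)/1023)) = 0.0033 m²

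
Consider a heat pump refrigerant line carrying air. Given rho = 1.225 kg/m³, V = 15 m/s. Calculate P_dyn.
Formula: P_{dyn} = \frac{1}{2} \rho V^2
P_dyn = 0.5·1.225·15²/1000 = 0.1378 kPa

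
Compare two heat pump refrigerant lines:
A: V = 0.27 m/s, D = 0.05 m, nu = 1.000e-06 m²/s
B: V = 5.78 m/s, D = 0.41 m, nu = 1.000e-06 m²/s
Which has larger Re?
Re(A) = 13500, Re(B) = 2.370e+06. Answer: B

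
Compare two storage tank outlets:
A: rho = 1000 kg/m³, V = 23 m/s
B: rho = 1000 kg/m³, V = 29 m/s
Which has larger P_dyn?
P_dyn(A) = 264.5 kPa, P_dyn(B) = 420.5 kPa. Answer: B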